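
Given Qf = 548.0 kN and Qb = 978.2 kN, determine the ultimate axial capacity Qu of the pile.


Using Qu = Qf + Qb
Qu = 548.0 + 978.2
Qu = 1526.2 kN


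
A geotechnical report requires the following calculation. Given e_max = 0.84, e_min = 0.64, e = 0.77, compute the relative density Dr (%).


Using Dr = (e_max - e) / (e_max - e_min) * 100
e_max - e = 0.84 - 0.77 = 0.07
e_max - e_min = 0.84 - 0.64 = 0.2
Dr = 0.07 / 0.2 * 100
Dr = 35.0 %


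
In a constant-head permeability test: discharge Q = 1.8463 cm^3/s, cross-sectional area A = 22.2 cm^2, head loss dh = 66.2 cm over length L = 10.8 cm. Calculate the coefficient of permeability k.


Result: 0.013568 cm/s

Derivation:
Compute hydraulic gradient:
i = dh / L = 66.2 / 10.8 = 6.12963
Then apply Darcy's law:
k = Q / (A * i)
k = 1.8463 / (22.2 * 6.12963)
k = 1.8463 / 136.078
k = 0.013568 cm/s


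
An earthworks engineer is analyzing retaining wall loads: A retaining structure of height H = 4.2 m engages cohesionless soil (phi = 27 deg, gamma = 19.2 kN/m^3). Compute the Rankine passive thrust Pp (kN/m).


Compute passive earth pressure coefficient:
Kp = tan^2(45 + phi/2) = tan^2(58.5) = 2.66294
Compute passive force:
Pp = 0.5 * Kp * gamma * H^2
Pp = 0.5 * 2.66294 * 19.2 * 4.2^2
Pp = 450.95 kN/m


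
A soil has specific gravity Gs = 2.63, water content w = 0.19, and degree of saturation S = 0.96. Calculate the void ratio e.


Result: 0.5205

Derivation:
Using the relation e = Gs * w / S
e = 2.63 * 0.19 / 0.96
e = 0.5205


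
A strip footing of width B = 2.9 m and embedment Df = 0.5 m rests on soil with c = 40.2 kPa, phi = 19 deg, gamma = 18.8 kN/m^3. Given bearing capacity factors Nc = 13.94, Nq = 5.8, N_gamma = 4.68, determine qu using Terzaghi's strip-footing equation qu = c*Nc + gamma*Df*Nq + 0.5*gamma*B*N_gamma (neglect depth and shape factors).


Compute qu = c*Nc + gamma*Df*Nq + 0.5*gamma*B*N_gamma
Term 1: 40.2 * 13.94 = 560.388
Term 2: 18.8 * 0.5 * 5.8 = 54.52
Term 3: 0.5 * 18.8 * 2.9 * 4.68 = 127.5768
qu = 560.388 + 54.52 + 127.5768
qu = 742.48 kPa


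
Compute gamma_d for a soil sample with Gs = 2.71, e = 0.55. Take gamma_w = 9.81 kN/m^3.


Result: 17.152 kN/m^3

Derivation:
Using gamma_d = Gs * gamma_w / (1 + e)
gamma_d = 2.71 * 9.81 / (1 + 0.55)
gamma_d = 2.71 * 9.81 / 1.55
gamma_d = 17.152 kN/m^3


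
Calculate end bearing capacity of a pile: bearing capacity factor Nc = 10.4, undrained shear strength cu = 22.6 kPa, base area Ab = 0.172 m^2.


Using Qb = Nc * cu * Ab
Qb = 10.4 * 22.6 * 0.172
Qb = 40.43 kN


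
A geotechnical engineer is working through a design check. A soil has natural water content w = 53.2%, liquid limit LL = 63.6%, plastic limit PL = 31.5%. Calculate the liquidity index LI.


First compute the plasticity index:
PI = LL - PL = 63.6 - 31.5 = 32.1
Then compute the liquidity index:
LI = (w - PL) / PI
LI = (53.2 - 31.5) / 32.1
LI = 0.676


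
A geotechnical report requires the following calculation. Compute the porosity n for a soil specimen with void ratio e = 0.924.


Using the relation n = e / (1 + e)
n = 0.924 / (1 + 0.924)
n = 0.924 / 1.924
n = 0.4802


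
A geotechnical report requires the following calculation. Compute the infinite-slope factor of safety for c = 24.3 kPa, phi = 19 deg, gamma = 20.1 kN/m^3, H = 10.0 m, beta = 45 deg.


Using Fs = c / (gamma*H*sin(beta)*cos(beta)) + tan(phi)/tan(beta)
Cohesion contribution = 24.3 / (20.1*10.0*sin(45)*cos(45))
Cohesion contribution = 0.241791
Friction contribution = tan(19)/tan(45) = 0.344328
Fs = 0.241791 + 0.344328
Fs = 0.586


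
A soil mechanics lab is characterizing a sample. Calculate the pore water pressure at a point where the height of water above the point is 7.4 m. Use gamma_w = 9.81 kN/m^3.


Using u = gamma_w * h_w
u = 9.81 * 7.4
u = 72.59 kPa


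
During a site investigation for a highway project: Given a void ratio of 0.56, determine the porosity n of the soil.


Using the relation n = e / (1 + e)
n = 0.56 / (1 + 0.56)
n = 0.56 / 1.56
n = 0.359


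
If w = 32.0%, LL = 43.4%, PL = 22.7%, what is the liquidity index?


Result: 0.449

Derivation:
First compute the plasticity index:
PI = LL - PL = 43.4 - 22.7 = 20.7
Then compute the liquidity index:
LI = (w - PL) / PI
LI = (32.0 - 22.7) / 20.7
LI = 0.449


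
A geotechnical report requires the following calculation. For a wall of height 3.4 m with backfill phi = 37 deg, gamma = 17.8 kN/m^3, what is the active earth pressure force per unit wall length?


Compute active earth pressure coefficient:
Ka = tan^2(45 - phi/2) = tan^2(26.5) = 0.248584
Compute active force:
Pa = 0.5 * Ka * gamma * H^2
Pa = 0.5 * 0.248584 * 17.8 * 3.4^2
Pa = 25.58 kN/m


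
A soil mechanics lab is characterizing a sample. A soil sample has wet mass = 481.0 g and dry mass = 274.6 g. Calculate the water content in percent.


Result: 75.16 %

Derivation:
Using w = (m_wet - m_dry) / m_dry * 100
m_wet - m_dry = 481.0 - 274.6 = 206.4 g
w = 206.4 / 274.6 * 100
w = 75.16 %


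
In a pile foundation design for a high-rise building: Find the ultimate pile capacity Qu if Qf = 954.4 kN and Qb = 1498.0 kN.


Result: 2452.4 kN

Derivation:
Using Qu = Qf + Qb
Qu = 954.4 + 1498.0
Qu = 2452.4 kN


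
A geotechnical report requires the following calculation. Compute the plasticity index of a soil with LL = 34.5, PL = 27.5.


Using PI = LL - PL
PI = 34.5 - 27.5
PI = 7.0


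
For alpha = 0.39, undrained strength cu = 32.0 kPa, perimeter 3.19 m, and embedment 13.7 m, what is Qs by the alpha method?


Using Qs = alpha * cu * perimeter * L
Qs = 0.39 * 32.0 * 3.19 * 13.7
Qs = 545.41 kN


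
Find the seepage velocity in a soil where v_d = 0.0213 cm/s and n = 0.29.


Result: 0.07345 cm/s

Derivation:
Using v_s = v_d / n
v_s = 0.0213 / 0.29
v_s = 0.07345 cm/s


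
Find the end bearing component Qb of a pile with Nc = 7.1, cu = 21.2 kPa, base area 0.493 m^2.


Using Qb = Nc * cu * Ab
Qb = 7.1 * 21.2 * 0.493
Qb = 74.21 kN


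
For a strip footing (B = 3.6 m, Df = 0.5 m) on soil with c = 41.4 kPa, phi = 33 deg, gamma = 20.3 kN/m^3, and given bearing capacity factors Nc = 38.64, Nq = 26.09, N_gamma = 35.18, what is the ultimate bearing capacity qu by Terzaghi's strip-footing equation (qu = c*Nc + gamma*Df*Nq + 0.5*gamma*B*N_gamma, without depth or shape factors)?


Result: 3149.99 kPa

Derivation:
Compute qu = c*Nc + gamma*Df*Nq + 0.5*gamma*B*N_gamma
Term 1: 41.4 * 38.64 = 1599.696
Term 2: 20.3 * 0.5 * 26.09 = 264.8135
Term 3: 0.5 * 20.3 * 3.6 * 35.18 = 1285.4772
qu = 1599.696 + 264.8135 + 1285.4772
qu = 3149.99 kPa


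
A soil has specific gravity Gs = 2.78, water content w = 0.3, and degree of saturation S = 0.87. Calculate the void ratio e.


Result: 0.9586

Derivation:
Using the relation e = Gs * w / S
e = 2.78 * 0.3 / 0.87
e = 0.9586


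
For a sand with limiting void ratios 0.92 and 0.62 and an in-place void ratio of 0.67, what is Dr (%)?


Using Dr = (e_max - e) / (e_max - e_min) * 100
e_max - e = 0.92 - 0.67 = 0.25
e_max - e_min = 0.92 - 0.62 = 0.3
Dr = 0.25 / 0.3 * 100
Dr = 83.33 %


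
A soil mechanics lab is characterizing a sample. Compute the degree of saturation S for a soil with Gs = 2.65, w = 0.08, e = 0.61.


Result: 0.3475

Derivation:
Using S = Gs * w / e
S = 2.65 * 0.08 / 0.61
S = 0.3475


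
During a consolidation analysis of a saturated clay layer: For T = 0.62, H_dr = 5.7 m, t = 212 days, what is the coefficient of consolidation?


Using cv = T * H_dr^2 / t
H_dr^2 = 5.7^2 = 32.49
cv = 0.62 * 32.49 / 212
cv = 0.09502 m^2/day


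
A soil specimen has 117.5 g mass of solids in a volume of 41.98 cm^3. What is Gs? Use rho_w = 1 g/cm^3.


Using Gs = m_s / (V_s * rho_w)
Since rho_w = 1 g/cm^3:
Gs = 117.5 / 41.98
Gs = 2.799


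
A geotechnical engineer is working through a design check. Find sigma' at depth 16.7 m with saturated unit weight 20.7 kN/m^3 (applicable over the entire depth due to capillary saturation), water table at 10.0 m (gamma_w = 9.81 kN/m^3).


Total stress = gamma_sat * depth
sigma = 20.7 * 16.7 = 345.69 kPa
Pore water pressure u = gamma_w * (depth - d_wt)
u = 9.81 * (16.7 - 10.0) = 65.727 kPa
Effective stress = sigma - u
sigma' = 345.69 - 65.727 = 279.96 kPa


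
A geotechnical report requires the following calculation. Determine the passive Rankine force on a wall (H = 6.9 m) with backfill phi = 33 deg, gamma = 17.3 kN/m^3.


Compute passive earth pressure coefficient:
Kp = tan^2(45 + phi/2) = tan^2(61.5) = 3.39212
Compute passive force:
Pp = 0.5 * Kp * gamma * H^2
Pp = 0.5 * 3.39212 * 17.3 * 6.9^2
Pp = 1396.96 kN/m


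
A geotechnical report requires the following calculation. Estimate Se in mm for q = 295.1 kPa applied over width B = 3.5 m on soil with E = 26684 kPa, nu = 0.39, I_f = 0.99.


Using Se = q * B * (1 - nu^2) * I_f / E
1 - nu^2 = 1 - 0.39^2 = 0.8479
Se = 295.1 * 3.5 * 0.8479 * 0.99 / 26684
Se = 0.032491 m
Convert to mm: Se = 0.032491 * 1000 = 32.491 mm


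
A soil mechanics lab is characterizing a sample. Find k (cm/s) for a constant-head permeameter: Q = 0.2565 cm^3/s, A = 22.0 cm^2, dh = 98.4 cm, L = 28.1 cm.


Compute hydraulic gradient:
i = dh / L = 98.4 / 28.1 = 3.50178
Then apply Darcy's law:
k = Q / (A * i)
k = 0.2565 / (22.0 * 3.50178)
k = 0.2565 / 77.0391
k = 0.003329 cm/s


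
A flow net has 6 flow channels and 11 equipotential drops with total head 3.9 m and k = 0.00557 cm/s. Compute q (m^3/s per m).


Result: 0.0001185 m^3/s per m

Derivation:
Convert k to m/s for unit consistency with H:
k = 0.00557 cm/s = 0.00557 / 100 m/s = 5.57e-05 m/s
Using q = k * H * Nf / Nd
Nf / Nd = 6 / 11 = 0.5455
q = 5.57e-05 * 3.9 * 0.5455
q = 0.0001185 m^3/s per m


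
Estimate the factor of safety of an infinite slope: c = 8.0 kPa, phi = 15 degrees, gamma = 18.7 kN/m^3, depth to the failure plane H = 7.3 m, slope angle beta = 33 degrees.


Using Fs = c / (gamma*H*sin(beta)*cos(beta)) + tan(phi)/tan(beta)
Cohesion contribution = 8.0 / (18.7*7.3*sin(33)*cos(33))
Cohesion contribution = 0.1283
Friction contribution = tan(15)/tan(33) = 0.412606
Fs = 0.1283 + 0.412606
Fs = 0.541


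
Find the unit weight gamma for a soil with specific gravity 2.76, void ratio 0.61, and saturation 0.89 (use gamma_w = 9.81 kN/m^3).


Result: 20.125 kN/m^3

Derivation:
Using gamma = gamma_w * (Gs + S*e) / (1 + e)
Numerator: Gs + S*e = 2.76 + 0.89*0.61 = 3.3029
Denominator: 1 + e = 1 + 0.61 = 1.61
gamma = 9.81 * 3.3029 / 1.61
gamma = 20.125 kN/m^3


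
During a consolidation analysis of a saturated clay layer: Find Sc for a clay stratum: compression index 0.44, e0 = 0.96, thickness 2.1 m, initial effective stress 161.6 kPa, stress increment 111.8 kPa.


Result: 0.1077 m

Derivation:
Using Sc = Cc * H / (1 + e0) * log10((sigma0 + delta_sigma) / sigma0)
Stress ratio = (161.6 + 111.8) / 161.6 = 1.69183
log10(1.69183) = 0.228357
Cc * H / (1 + e0) = 0.44 * 2.1 / (1 + 0.96) = 0.471429
Sc = 0.471429 * 0.228357
Sc = 0.1077 m


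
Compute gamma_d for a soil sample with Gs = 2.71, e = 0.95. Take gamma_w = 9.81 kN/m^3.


Result: 13.633 kN/m^3

Derivation:
Using gamma_d = Gs * gamma_w / (1 + e)
gamma_d = 2.71 * 9.81 / (1 + 0.95)
gamma_d = 2.71 * 9.81 / 1.95
gamma_d = 13.633 kN/m^3


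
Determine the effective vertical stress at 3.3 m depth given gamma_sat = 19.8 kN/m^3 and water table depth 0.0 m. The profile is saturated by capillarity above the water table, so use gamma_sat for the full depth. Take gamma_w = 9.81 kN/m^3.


Result: 32.97 kPa

Derivation:
Total stress = gamma_sat * depth
sigma = 19.8 * 3.3 = 65.34 kPa
Pore water pressure u = gamma_w * (depth - d_wt)
u = 9.81 * (3.3 - 0.0) = 32.373 kPa
Effective stress = sigma - u
sigma' = 65.34 - 32.373 = 32.97 kPa


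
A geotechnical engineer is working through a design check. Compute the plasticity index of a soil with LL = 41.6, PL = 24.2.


Result: 17.4

Derivation:
Using PI = LL - PL
PI = 41.6 - 24.2
PI = 17.4


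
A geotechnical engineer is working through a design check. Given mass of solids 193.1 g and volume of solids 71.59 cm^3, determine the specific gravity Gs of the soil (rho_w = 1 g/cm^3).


Using Gs = m_s / (V_s * rho_w)
Since rho_w = 1 g/cm^3:
Gs = 193.1 / 71.59
Gs = 2.697


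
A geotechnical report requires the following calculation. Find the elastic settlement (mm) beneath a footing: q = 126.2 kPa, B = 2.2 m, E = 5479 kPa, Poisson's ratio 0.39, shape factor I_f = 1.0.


Using Se = q * B * (1 - nu^2) * I_f / E
1 - nu^2 = 1 - 0.39^2 = 0.8479
Se = 126.2 * 2.2 * 0.8479 * 1.0 / 5479
Se = 0.042966 m
Convert to mm: Se = 0.042966 * 1000 = 42.966 mm


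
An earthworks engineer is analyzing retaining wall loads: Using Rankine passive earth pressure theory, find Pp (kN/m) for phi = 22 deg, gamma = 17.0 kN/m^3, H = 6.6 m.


Result: 813.83 kN/m

Derivation:
Compute passive earth pressure coefficient:
Kp = tan^2(45 + phi/2) = tan^2(56.0) = 2.197987
Compute passive force:
Pp = 0.5 * Kp * gamma * H^2
Pp = 0.5 * 2.197987 * 17.0 * 6.6^2
Pp = 813.83 kN/m


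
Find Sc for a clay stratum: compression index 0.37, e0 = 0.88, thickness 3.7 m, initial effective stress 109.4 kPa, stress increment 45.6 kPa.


Using Sc = Cc * H / (1 + e0) * log10((sigma0 + delta_sigma) / sigma0)
Stress ratio = (109.4 + 45.6) / 109.4 = 1.41682
log10(1.41682) = 0.151314
Cc * H / (1 + e0) = 0.37 * 3.7 / (1 + 0.88) = 0.728191
Sc = 0.728191 * 0.151314
Sc = 0.1102 m


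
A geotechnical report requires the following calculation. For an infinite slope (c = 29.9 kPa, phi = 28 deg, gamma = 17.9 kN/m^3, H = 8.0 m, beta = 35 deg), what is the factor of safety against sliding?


Using Fs = c / (gamma*H*sin(beta)*cos(beta)) + tan(phi)/tan(beta)
Cohesion contribution = 29.9 / (17.9*8.0*sin(35)*cos(35))
Cohesion contribution = 0.444398
Friction contribution = tan(28)/tan(35) = 0.75936
Fs = 0.444398 + 0.75936
Fs = 1.204


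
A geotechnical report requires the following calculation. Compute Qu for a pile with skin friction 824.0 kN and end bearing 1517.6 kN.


Using Qu = Qf + Qb
Qu = 824.0 + 1517.6
Qu = 2341.6 kN


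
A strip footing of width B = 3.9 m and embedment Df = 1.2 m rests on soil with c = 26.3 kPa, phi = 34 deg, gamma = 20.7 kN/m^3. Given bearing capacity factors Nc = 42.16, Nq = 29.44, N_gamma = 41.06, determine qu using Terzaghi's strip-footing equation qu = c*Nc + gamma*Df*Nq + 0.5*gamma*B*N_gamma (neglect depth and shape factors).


Compute qu = c*Nc + gamma*Df*Nq + 0.5*gamma*B*N_gamma
Term 1: 26.3 * 42.16 = 1108.808
Term 2: 20.7 * 1.2 * 29.44 = 731.2896
Term 3: 0.5 * 20.7 * 3.9 * 41.06 = 1657.3869
qu = 1108.808 + 731.2896 + 1657.3869
qu = 3497.48 kPa


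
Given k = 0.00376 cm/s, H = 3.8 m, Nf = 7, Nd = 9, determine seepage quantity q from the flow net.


Result: 0.0001111 m^3/s per m

Derivation:
Convert k to m/s for unit consistency with H:
k = 0.00376 cm/s = 0.00376 / 100 m/s = 3.76e-05 m/s
Using q = k * H * Nf / Nd
Nf / Nd = 7 / 9 = 0.7778
q = 3.76e-05 * 3.8 * 0.7778
q = 0.0001111 m^3/s per m


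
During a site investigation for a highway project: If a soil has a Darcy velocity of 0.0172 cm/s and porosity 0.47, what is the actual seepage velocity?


Result: 0.0366 cm/s

Derivation:
Using v_s = v_d / n
v_s = 0.0172 / 0.47
v_s = 0.0366 cm/s


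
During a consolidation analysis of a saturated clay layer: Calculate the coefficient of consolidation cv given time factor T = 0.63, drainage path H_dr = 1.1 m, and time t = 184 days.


Using cv = T * H_dr^2 / t
H_dr^2 = 1.1^2 = 1.21
cv = 0.63 * 1.21 / 184
cv = 0.00414 m^2/day


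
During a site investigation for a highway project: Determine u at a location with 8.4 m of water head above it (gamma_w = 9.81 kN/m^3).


Using u = gamma_w * h_w
u = 9.81 * 8.4
u = 82.4 kPa


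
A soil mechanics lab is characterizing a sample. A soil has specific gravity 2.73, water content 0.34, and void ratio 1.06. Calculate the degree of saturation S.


Result: 0.8757

Derivation:
Using S = Gs * w / e
S = 2.73 * 0.34 / 1.06
S = 0.8757


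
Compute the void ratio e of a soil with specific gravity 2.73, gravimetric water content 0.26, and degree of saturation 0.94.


Using the relation e = Gs * w / S
e = 2.73 * 0.26 / 0.94
e = 0.7551


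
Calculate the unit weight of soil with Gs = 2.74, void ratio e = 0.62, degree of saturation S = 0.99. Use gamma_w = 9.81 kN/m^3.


Using gamma = gamma_w * (Gs + S*e) / (1 + e)
Numerator: Gs + S*e = 2.74 + 0.99*0.62 = 3.3538
Denominator: 1 + e = 1 + 0.62 = 1.62
gamma = 9.81 * 3.3538 / 1.62
gamma = 20.309 kN/m^3


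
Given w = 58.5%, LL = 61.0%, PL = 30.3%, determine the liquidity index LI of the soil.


Result: 0.919

Derivation:
First compute the plasticity index:
PI = LL - PL = 61.0 - 30.3 = 30.7
Then compute the liquidity index:
LI = (w - PL) / PI
LI = (58.5 - 30.3) / 30.7
LI = 0.919


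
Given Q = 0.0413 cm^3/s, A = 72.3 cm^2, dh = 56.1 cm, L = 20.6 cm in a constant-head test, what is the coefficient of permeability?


Compute hydraulic gradient:
i = dh / L = 56.1 / 20.6 = 2.7233
Then apply Darcy's law:
k = Q / (A * i)
k = 0.0413 / (72.3 * 2.7233)
k = 0.0413 / 196.895
k = 0.00021 cm/s


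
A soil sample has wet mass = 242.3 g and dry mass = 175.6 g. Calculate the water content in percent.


Using w = (m_wet - m_dry) / m_dry * 100
m_wet - m_dry = 242.3 - 175.6 = 66.7 g
w = 66.7 / 175.6 * 100
w = 37.98 %


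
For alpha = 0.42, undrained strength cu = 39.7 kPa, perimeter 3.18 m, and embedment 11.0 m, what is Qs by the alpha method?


Using Qs = alpha * cu * perimeter * L
Qs = 0.42 * 39.7 * 3.18 * 11.0
Qs = 583.26 kN


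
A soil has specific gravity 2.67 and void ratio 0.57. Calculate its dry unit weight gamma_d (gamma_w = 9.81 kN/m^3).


Using gamma_d = Gs * gamma_w / (1 + e)
gamma_d = 2.67 * 9.81 / (1 + 0.57)
gamma_d = 2.67 * 9.81 / 1.57
gamma_d = 16.683 kN/m^3


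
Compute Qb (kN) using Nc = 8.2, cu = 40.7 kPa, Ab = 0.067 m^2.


Result: 22.36 kN

Derivation:
Using Qb = Nc * cu * Ab
Qb = 8.2 * 40.7 * 0.067
Qb = 22.36 kN


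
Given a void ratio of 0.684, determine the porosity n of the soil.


Result: 0.4062

Derivation:
Using the relation n = e / (1 + e)
n = 0.684 / (1 + 0.684)
n = 0.684 / 1.684
n = 0.4062


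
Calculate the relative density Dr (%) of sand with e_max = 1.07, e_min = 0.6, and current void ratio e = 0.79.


Using Dr = (e_max - e) / (e_max - e_min) * 100
e_max - e = 1.07 - 0.79 = 0.28
e_max - e_min = 1.07 - 0.6 = 0.47
Dr = 0.28 / 0.47 * 100
Dr = 59.57 %


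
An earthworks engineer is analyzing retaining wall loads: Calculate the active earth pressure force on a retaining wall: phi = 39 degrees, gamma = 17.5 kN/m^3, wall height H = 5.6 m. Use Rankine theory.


Result: 62.43 kN/m

Derivation:
Compute active earth pressure coefficient:
Ka = tan^2(45 - phi/2) = tan^2(25.5) = 0.227506
Compute active force:
Pa = 0.5 * Ka * gamma * H^2
Pa = 0.5 * 0.227506 * 17.5 * 5.6^2
Pa = 62.43 kN/m


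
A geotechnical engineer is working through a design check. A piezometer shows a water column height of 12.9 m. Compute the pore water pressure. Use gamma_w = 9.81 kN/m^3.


Using u = gamma_w * h_w
u = 9.81 * 12.9
u = 126.55 kPa


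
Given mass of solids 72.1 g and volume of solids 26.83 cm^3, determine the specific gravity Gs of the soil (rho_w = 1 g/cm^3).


Result: 2.687

Derivation:
Using Gs = m_s / (V_s * rho_w)
Since rho_w = 1 g/cm^3:
Gs = 72.1 / 26.83
Gs = 2.687


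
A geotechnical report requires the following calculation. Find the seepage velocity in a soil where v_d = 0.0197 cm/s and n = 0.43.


Result: 0.04581 cm/s

Derivation:
Using v_s = v_d / n
v_s = 0.0197 / 0.43
v_s = 0.04581 cm/s


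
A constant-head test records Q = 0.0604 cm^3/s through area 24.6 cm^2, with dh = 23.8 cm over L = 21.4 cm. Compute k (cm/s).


Result: 0.002208 cm/s

Derivation:
Compute hydraulic gradient:
i = dh / L = 23.8 / 21.4 = 1.11215
Then apply Darcy's law:
k = Q / (A * i)
k = 0.0604 / (24.6 * 1.11215)
k = 0.0604 / 27.3589
k = 0.002208 cm/s


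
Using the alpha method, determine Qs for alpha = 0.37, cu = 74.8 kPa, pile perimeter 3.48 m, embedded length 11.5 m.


Using Qs = alpha * cu * perimeter * L
Qs = 0.37 * 74.8 * 3.48 * 11.5
Qs = 1107.59 kN


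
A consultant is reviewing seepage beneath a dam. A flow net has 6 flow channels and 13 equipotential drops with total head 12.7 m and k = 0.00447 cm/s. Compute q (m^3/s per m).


Convert k to m/s for unit consistency with H:
k = 0.00447 cm/s = 0.00447 / 100 m/s = 4.47e-05 m/s
Using q = k * H * Nf / Nd
Nf / Nd = 6 / 13 = 0.4615
q = 4.47e-05 * 12.7 * 0.4615
q = 0.000262 m^3/s per m


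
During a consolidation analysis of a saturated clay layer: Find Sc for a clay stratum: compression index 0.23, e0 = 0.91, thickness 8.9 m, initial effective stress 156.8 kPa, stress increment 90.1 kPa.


Using Sc = Cc * H / (1 + e0) * log10((sigma0 + delta_sigma) / sigma0)
Stress ratio = (156.8 + 90.1) / 156.8 = 1.57462
log10(1.57462) = 0.197175
Cc * H / (1 + e0) = 0.23 * 8.9 / (1 + 0.91) = 1.07173
Sc = 1.07173 * 0.197175
Sc = 0.2113 m


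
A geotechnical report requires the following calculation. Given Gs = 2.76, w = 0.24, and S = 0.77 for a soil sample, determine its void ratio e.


Using the relation e = Gs * w / S
e = 2.76 * 0.24 / 0.77
e = 0.8603


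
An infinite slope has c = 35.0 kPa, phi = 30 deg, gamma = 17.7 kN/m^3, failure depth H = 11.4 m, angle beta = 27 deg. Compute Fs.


Using Fs = c / (gamma*H*sin(beta)*cos(beta)) + tan(phi)/tan(beta)
Cohesion contribution = 35.0 / (17.7*11.4*sin(27)*cos(27))
Cohesion contribution = 0.428807
Friction contribution = tan(30)/tan(27) = 1.13311
Fs = 0.428807 + 1.13311
Fs = 1.562


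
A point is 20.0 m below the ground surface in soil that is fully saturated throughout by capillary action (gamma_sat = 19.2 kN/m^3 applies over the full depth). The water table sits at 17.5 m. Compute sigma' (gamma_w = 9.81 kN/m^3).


Result: 359.48 kPa

Derivation:
Total stress = gamma_sat * depth
sigma = 19.2 * 20.0 = 384.0 kPa
Pore water pressure u = gamma_w * (depth - d_wt)
u = 9.81 * (20.0 - 17.5) = 24.525 kPa
Effective stress = sigma - u
sigma' = 384.0 - 24.525 = 359.48 kPa


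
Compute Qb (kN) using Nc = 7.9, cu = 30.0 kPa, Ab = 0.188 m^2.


Result: 44.56 kN

Derivation:
Using Qb = Nc * cu * Ab
Qb = 7.9 * 30.0 * 0.188
Qb = 44.56 kN


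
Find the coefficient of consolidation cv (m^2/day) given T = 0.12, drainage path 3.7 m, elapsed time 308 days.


Using cv = T * H_dr^2 / t
H_dr^2 = 3.7^2 = 13.69
cv = 0.12 * 13.69 / 308
cv = 0.00533 m^2/day


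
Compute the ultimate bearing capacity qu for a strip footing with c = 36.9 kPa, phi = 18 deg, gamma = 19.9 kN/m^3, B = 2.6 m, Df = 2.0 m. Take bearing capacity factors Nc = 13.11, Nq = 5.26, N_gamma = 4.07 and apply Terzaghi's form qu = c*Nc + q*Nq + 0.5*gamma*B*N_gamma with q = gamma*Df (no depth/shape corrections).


Compute qu = c*Nc + gamma*Df*Nq + 0.5*gamma*B*N_gamma
Term 1: 36.9 * 13.11 = 483.759
Term 2: 19.9 * 2.0 * 5.26 = 209.348
Term 3: 0.5 * 19.9 * 2.6 * 4.07 = 105.2909
qu = 483.759 + 209.348 + 105.2909
qu = 798.4 kPa


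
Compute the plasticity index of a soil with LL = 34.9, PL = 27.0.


Result: 7.9

Derivation:
Using PI = LL - PL
PI = 34.9 - 27.0
PI = 7.9


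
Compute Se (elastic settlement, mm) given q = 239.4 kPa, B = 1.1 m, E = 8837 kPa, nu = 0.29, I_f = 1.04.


Result: 28.385 mm

Derivation:
Using Se = q * B * (1 - nu^2) * I_f / E
1 - nu^2 = 1 - 0.29^2 = 0.9159
Se = 239.4 * 1.1 * 0.9159 * 1.04 / 8837
Se = 0.028385 m
Convert to mm: Se = 0.028385 * 1000 = 28.385 mm


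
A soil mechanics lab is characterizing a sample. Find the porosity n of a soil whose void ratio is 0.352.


Using the relation n = e / (1 + e)
n = 0.352 / (1 + 0.352)
n = 0.352 / 1.352
n = 0.2604


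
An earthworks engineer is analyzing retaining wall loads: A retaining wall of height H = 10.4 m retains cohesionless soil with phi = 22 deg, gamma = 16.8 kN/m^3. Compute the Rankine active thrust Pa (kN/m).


Compute active earth pressure coefficient:
Ka = tan^2(45 - phi/2) = tan^2(34.0) = 0.454962
Compute active force:
Pa = 0.5 * Ka * gamma * H^2
Pa = 0.5 * 0.454962 * 16.8 * 10.4^2
Pa = 413.35 kN/m


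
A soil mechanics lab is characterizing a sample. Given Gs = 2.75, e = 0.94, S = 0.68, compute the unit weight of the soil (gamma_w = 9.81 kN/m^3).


Result: 17.138 kN/m^3

Derivation:
Using gamma = gamma_w * (Gs + S*e) / (1 + e)
Numerator: Gs + S*e = 2.75 + 0.68*0.94 = 3.3892
Denominator: 1 + e = 1 + 0.94 = 1.94
gamma = 9.81 * 3.3892 / 1.94
gamma = 17.138 kN/m^3


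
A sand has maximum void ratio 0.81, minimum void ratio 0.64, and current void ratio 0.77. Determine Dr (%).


Using Dr = (e_max - e) / (e_max - e_min) * 100
e_max - e = 0.81 - 0.77 = 0.04
e_max - e_min = 0.81 - 0.64 = 0.17
Dr = 0.04 / 0.17 * 100
Dr = 23.53 %


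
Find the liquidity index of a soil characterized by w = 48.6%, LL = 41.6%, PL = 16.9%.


First compute the plasticity index:
PI = LL - PL = 41.6 - 16.9 = 24.7
Then compute the liquidity index:
LI = (w - PL) / PI
LI = (48.6 - 16.9) / 24.7
LI = 1.283


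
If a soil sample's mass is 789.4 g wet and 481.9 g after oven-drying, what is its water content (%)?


Using w = (m_wet - m_dry) / m_dry * 100
m_wet - m_dry = 789.4 - 481.9 = 307.5 g
w = 307.5 / 481.9 * 100
w = 63.81 %


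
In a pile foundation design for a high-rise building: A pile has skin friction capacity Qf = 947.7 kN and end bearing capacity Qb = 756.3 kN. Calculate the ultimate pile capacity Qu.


Using Qu = Qf + Qb
Qu = 947.7 + 756.3
Qu = 1704.0 kN


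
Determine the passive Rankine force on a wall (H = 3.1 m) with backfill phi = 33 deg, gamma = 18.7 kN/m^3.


Compute passive earth pressure coefficient:
Kp = tan^2(45 + phi/2) = tan^2(61.5) = 3.39212
Compute passive force:
Pp = 0.5 * Kp * gamma * H^2
Pp = 0.5 * 3.39212 * 18.7 * 3.1^2
Pp = 304.79 kN/m


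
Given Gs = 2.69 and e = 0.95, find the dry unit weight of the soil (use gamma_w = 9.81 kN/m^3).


Result: 13.533 kN/m^3

Derivation:
Using gamma_d = Gs * gamma_w / (1 + e)
gamma_d = 2.69 * 9.81 / (1 + 0.95)
gamma_d = 2.69 * 9.81 / 1.95
gamma_d = 13.533 kN/m^3


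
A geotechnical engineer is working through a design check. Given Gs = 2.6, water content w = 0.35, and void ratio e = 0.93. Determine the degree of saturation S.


Result: 0.9785

Derivation:
Using S = Gs * w / e
S = 2.6 * 0.35 / 0.93
S = 0.9785


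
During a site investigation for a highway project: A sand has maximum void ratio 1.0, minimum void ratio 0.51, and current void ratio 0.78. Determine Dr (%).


Using Dr = (e_max - e) / (e_max - e_min) * 100
e_max - e = 1.0 - 0.78 = 0.22
e_max - e_min = 1.0 - 0.51 = 0.49
Dr = 0.22 / 0.49 * 100
Dr = 44.9 %


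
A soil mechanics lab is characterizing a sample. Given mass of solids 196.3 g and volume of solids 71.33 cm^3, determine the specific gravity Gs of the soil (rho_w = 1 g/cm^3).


Using Gs = m_s / (V_s * rho_w)
Since rho_w = 1 g/cm^3:
Gs = 196.3 / 71.33
Gs = 2.752


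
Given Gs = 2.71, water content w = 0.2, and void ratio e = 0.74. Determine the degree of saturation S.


Result: 0.7324

Derivation:
Using S = Gs * w / e
S = 2.71 * 0.2 / 0.74
S = 0.7324


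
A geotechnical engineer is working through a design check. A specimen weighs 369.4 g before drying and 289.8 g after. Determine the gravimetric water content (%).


Result: 27.47 %

Derivation:
Using w = (m_wet - m_dry) / m_dry * 100
m_wet - m_dry = 369.4 - 289.8 = 79.6 g
w = 79.6 / 289.8 * 100
w = 27.47 %


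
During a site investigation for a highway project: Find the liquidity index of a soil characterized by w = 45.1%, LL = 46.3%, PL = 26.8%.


First compute the plasticity index:
PI = LL - PL = 46.3 - 26.8 = 19.5
Then compute the liquidity index:
LI = (w - PL) / PI
LI = (45.1 - 26.8) / 19.5
LI = 0.938


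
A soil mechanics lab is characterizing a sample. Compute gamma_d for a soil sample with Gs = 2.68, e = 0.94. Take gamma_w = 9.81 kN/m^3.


Result: 13.552 kN/m^3

Derivation:
Using gamma_d = Gs * gamma_w / (1 + e)
gamma_d = 2.68 * 9.81 / (1 + 0.94)
gamma_d = 2.68 * 9.81 / 1.94
gamma_d = 13.552 kN/m^3


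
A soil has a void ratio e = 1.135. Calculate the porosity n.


Using the relation n = e / (1 + e)
n = 1.135 / (1 + 1.135)
n = 1.135 / 2.135
n = 0.5316


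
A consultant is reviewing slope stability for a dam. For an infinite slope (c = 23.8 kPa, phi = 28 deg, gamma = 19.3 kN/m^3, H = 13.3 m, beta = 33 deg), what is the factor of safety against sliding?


Using Fs = c / (gamma*H*sin(beta)*cos(beta)) + tan(phi)/tan(beta)
Cohesion contribution = 23.8 / (19.3*13.3*sin(33)*cos(33))
Cohesion contribution = 0.202987
Friction contribution = tan(28)/tan(33) = 0.818761
Fs = 0.202987 + 0.818761
Fs = 1.022


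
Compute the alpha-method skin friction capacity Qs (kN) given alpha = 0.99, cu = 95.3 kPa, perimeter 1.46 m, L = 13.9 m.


Result: 1914.68 kN

Derivation:
Using Qs = alpha * cu * perimeter * L
Qs = 0.99 * 95.3 * 1.46 * 13.9
Qs = 1914.68 kN


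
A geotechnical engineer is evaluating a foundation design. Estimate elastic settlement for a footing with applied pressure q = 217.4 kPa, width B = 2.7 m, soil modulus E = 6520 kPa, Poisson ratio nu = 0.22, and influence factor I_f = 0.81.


Using Se = q * B * (1 - nu^2) * I_f / E
1 - nu^2 = 1 - 0.22^2 = 0.9516
Se = 217.4 * 2.7 * 0.9516 * 0.81 / 6520
Se = 0.069393 m
Convert to mm: Se = 0.069393 * 1000 = 69.393 mm


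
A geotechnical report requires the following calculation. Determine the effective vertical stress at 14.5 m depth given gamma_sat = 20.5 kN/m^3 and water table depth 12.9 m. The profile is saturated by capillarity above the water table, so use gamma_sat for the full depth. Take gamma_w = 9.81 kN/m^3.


Total stress = gamma_sat * depth
sigma = 20.5 * 14.5 = 297.25 kPa
Pore water pressure u = gamma_w * (depth - d_wt)
u = 9.81 * (14.5 - 12.9) = 15.696 kPa
Effective stress = sigma - u
sigma' = 297.25 - 15.696 = 281.55 kPa


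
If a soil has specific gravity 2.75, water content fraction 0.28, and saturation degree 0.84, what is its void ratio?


Using the relation e = Gs * w / S
e = 2.75 * 0.28 / 0.84
e = 0.9167


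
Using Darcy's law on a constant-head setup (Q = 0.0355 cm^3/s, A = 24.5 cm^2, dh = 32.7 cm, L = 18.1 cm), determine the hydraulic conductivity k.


Result: 0.000802 cm/s

Derivation:
Compute hydraulic gradient:
i = dh / L = 32.7 / 18.1 = 1.80663
Then apply Darcy's law:
k = Q / (A * i)
k = 0.0355 / (24.5 * 1.80663)
k = 0.0355 / 44.2624
k = 0.000802 cm/s


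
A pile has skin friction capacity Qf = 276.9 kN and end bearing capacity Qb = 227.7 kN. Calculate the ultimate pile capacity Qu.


Using Qu = Qf + Qb
Qu = 276.9 + 227.7
Qu = 504.6 kN


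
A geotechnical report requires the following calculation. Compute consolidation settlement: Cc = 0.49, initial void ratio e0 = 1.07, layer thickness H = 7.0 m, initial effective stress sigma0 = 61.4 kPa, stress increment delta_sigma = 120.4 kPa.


Using Sc = Cc * H / (1 + e0) * log10((sigma0 + delta_sigma) / sigma0)
Stress ratio = (61.4 + 120.4) / 61.4 = 2.96091
log10(2.96091) = 0.471426
Cc * H / (1 + e0) = 0.49 * 7.0 / (1 + 1.07) = 1.657
Sc = 1.657 * 0.471426
Sc = 0.7812 m


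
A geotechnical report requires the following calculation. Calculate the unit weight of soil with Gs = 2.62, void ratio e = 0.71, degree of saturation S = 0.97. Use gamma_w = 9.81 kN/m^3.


Result: 18.981 kN/m^3

Derivation:
Using gamma = gamma_w * (Gs + S*e) / (1 + e)
Numerator: Gs + S*e = 2.62 + 0.97*0.71 = 3.3087
Denominator: 1 + e = 1 + 0.71 = 1.71
gamma = 9.81 * 3.3087 / 1.71
gamma = 18.981 kN/m^3


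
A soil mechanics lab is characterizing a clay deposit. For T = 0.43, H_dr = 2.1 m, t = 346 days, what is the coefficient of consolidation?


Using cv = T * H_dr^2 / t
H_dr^2 = 2.1^2 = 4.41
cv = 0.43 * 4.41 / 346
cv = 0.00548 m^2/day


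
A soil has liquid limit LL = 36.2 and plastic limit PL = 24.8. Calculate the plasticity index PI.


Result: 11.4

Derivation:
Using PI = LL - PL
PI = 36.2 - 24.8
PI = 11.4


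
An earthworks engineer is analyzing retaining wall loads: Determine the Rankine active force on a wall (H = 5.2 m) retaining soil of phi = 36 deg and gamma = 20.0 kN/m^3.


Result: 70.2 kN/m

Derivation:
Compute active earth pressure coefficient:
Ka = tan^2(45 - phi/2) = tan^2(27.0) = 0.259616
Compute active force:
Pa = 0.5 * Ka * gamma * H^2
Pa = 0.5 * 0.259616 * 20.0 * 5.2^2
Pa = 70.2 kN/m


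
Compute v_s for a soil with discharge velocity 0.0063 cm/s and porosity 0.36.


Result: 0.0175 cm/s

Derivation:
Using v_s = v_d / n
v_s = 0.0063 / 0.36
v_s = 0.0175 cm/s


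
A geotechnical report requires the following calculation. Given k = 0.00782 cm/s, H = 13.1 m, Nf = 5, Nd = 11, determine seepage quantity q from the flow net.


Result: 0.0004656 m^3/s per m

Derivation:
Convert k to m/s for unit consistency with H:
k = 0.00782 cm/s = 0.00782 / 100 m/s = 7.82e-05 m/s
Using q = k * H * Nf / Nd
Nf / Nd = 5 / 11 = 0.4545
q = 7.82e-05 * 13.1 * 0.4545
q = 0.0004656 m^3/s per m


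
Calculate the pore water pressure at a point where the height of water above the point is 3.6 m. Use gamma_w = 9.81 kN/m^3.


Using u = gamma_w * h_w
u = 9.81 * 3.6
u = 35.32 kPa


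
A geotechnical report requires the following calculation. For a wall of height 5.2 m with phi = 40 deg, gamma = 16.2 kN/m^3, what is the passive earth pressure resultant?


Compute passive earth pressure coefficient:
Kp = tan^2(45 + phi/2) = tan^2(65.0) = 4.59891
Compute passive force:
Pp = 0.5 * Kp * gamma * H^2
Pp = 0.5 * 4.59891 * 16.2 * 5.2^2
Pp = 1007.27 kN/m


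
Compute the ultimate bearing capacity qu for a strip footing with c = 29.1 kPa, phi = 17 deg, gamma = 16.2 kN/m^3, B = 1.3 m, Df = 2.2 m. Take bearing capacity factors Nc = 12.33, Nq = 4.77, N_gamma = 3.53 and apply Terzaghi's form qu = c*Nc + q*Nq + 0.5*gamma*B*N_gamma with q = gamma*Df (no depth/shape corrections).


Result: 565.98 kPa

Derivation:
Compute qu = c*Nc + gamma*Df*Nq + 0.5*gamma*B*N_gamma
Term 1: 29.1 * 12.33 = 358.803
Term 2: 16.2 * 2.2 * 4.77 = 170.0028
Term 3: 0.5 * 16.2 * 1.3 * 3.53 = 37.1709
qu = 358.803 + 170.0028 + 37.1709
qu = 565.98 kPa


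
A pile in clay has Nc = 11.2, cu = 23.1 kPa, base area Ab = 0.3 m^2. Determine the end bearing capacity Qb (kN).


Using Qb = Nc * cu * Ab
Qb = 11.2 * 23.1 * 0.3
Qb = 77.62 kN


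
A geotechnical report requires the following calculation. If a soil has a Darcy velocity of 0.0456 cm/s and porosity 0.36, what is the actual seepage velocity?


Result: 0.12667 cm/s

Derivation:
Using v_s = v_d / n
v_s = 0.0456 / 0.36
v_s = 0.12667 cm/s


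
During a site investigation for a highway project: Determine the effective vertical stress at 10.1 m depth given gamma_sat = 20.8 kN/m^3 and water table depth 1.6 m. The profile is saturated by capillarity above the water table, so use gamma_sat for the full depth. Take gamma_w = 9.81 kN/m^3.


Total stress = gamma_sat * depth
sigma = 20.8 * 10.1 = 210.08 kPa
Pore water pressure u = gamma_w * (depth - d_wt)
u = 9.81 * (10.1 - 1.6) = 83.385 kPa
Effective stress = sigma - u
sigma' = 210.08 - 83.385 = 126.7 kPa


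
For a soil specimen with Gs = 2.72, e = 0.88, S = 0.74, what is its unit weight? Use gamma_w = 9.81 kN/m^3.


Using gamma = gamma_w * (Gs + S*e) / (1 + e)
Numerator: Gs + S*e = 2.72 + 0.74*0.88 = 3.3712
Denominator: 1 + e = 1 + 0.88 = 1.88
gamma = 9.81 * 3.3712 / 1.88
gamma = 17.591 kN/m^3


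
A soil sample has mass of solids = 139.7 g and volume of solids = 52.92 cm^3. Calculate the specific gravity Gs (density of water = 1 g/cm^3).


Using Gs = m_s / (V_s * rho_w)
Since rho_w = 1 g/cm^3:
Gs = 139.7 / 52.92
Gs = 2.64


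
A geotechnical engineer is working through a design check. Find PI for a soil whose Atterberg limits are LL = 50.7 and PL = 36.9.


Result: 13.8

Derivation:
Using PI = LL - PL
PI = 50.7 - 36.9
PI = 13.8


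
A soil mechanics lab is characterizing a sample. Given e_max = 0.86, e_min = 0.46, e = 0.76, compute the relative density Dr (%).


Using Dr = (e_max - e) / (e_max - e_min) * 100
e_max - e = 0.86 - 0.76 = 0.1
e_max - e_min = 0.86 - 0.46 = 0.4
Dr = 0.1 / 0.4 * 100
Dr = 25.0 %


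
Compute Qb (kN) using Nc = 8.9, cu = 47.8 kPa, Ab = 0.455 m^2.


Using Qb = Nc * cu * Ab
Qb = 8.9 * 47.8 * 0.455
Qb = 193.57 kN


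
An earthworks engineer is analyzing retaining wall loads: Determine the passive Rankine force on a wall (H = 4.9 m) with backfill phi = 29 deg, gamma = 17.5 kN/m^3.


Compute passive earth pressure coefficient:
Kp = tan^2(45 + phi/2) = tan^2(59.5) = 2.88206
Compute passive force:
Pp = 0.5 * Kp * gamma * H^2
Pp = 0.5 * 2.88206 * 17.5 * 4.9^2
Pp = 605.48 kN/m


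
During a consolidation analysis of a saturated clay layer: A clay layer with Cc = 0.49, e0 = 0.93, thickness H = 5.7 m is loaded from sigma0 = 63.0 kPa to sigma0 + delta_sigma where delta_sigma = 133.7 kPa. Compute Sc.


Using Sc = Cc * H / (1 + e0) * log10((sigma0 + delta_sigma) / sigma0)
Stress ratio = (63.0 + 133.7) / 63.0 = 3.12222
log10(3.12222) = 0.494464
Cc * H / (1 + e0) = 0.49 * 5.7 / (1 + 0.93) = 1.44715
Sc = 1.44715 * 0.494464
Sc = 0.7156 m


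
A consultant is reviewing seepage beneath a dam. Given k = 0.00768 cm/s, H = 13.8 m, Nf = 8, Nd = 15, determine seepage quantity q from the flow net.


Result: 0.0005652 m^3/s per m

Derivation:
Convert k to m/s for unit consistency with H:
k = 0.00768 cm/s = 0.00768 / 100 m/s = 7.68e-05 m/s
Using q = k * H * Nf / Nd
Nf / Nd = 8 / 15 = 0.5333
q = 7.68e-05 * 13.8 * 0.5333
q = 0.0005652 m^3/s per m


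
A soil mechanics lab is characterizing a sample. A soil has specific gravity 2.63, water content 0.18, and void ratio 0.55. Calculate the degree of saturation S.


Result: 0.8607

Derivation:
Using S = Gs * w / e
S = 2.63 * 0.18 / 0.55
S = 0.8607


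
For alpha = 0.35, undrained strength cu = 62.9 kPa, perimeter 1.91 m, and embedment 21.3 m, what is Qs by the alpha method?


Using Qs = alpha * cu * perimeter * L
Qs = 0.35 * 62.9 * 1.91 * 21.3
Qs = 895.64 kN


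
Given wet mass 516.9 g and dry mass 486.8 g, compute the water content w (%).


Using w = (m_wet - m_dry) / m_dry * 100
m_wet - m_dry = 516.9 - 486.8 = 30.1 g
w = 30.1 / 486.8 * 100
w = 6.18 %


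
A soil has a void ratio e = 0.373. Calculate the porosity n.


Using the relation n = e / (1 + e)
n = 0.373 / (1 + 0.373)
n = 0.373 / 1.373
n = 0.2717


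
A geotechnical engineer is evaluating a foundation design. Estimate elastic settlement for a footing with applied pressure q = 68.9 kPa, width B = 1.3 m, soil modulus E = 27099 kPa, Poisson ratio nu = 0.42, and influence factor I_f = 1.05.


Using Se = q * B * (1 - nu^2) * I_f / E
1 - nu^2 = 1 - 0.42^2 = 0.8236
Se = 68.9 * 1.3 * 0.8236 * 1.05 / 27099
Se = 0.002858 m
Convert to mm: Se = 0.002858 * 1000 = 2.858 mm


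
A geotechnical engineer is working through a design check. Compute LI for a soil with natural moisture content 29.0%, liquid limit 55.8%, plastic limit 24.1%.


First compute the plasticity index:
PI = LL - PL = 55.8 - 24.1 = 31.7
Then compute the liquidity index:
LI = (w - PL) / PI
LI = (29.0 - 24.1) / 31.7
LI = 0.155


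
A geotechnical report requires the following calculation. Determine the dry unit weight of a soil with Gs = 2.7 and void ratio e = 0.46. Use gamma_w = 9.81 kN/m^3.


Result: 18.142 kN/m^3

Derivation:
Using gamma_d = Gs * gamma_w / (1 + e)
gamma_d = 2.7 * 9.81 / (1 + 0.46)
gamma_d = 2.7 * 9.81 / 1.46
gamma_d = 18.142 kN/m^3


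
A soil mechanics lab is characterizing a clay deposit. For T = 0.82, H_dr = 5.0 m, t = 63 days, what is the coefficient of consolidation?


Using cv = T * H_dr^2 / t
H_dr^2 = 5.0^2 = 25.0
cv = 0.82 * 25.0 / 63
cv = 0.3254 m^2/day


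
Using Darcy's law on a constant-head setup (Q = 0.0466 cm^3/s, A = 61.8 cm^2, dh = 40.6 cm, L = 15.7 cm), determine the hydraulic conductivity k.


Compute hydraulic gradient:
i = dh / L = 40.6 / 15.7 = 2.58599
Then apply Darcy's law:
k = Q / (A * i)
k = 0.0466 / (61.8 * 2.58599)
k = 0.0466 / 159.814
k = 0.000292 cm/s
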